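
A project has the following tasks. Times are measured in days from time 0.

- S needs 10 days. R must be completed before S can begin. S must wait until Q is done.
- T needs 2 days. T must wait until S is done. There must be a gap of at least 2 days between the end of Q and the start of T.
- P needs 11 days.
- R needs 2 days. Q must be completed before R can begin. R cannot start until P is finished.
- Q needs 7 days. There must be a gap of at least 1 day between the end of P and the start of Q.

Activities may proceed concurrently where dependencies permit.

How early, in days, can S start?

P has no prerequisites, so it starts at day 0 and finishes at day 11.
After P (finishes day 11, plus 1-day gap → day 12), Q can start at day 12 and finishes at day 19.
R has to wait for Q (finishes day 19); P (finishes day 11). The latest of these is day 19, so R runs day 19 to 19 + 2 = day 21.
S waits on R (finishes day 21); Q (finishes day 19). The latest of these is day 21, which is the earliest S can start.

21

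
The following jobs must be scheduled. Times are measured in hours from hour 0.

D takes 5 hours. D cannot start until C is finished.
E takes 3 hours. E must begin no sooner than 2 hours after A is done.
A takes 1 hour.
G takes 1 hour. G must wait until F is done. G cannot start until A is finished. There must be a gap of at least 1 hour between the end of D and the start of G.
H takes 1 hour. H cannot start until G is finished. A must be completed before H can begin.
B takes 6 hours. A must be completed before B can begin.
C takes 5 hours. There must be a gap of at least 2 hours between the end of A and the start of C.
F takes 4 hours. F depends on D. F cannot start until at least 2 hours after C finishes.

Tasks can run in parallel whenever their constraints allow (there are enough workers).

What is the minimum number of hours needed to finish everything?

19

A has no prerequisites, so it starts at hour 0 and finishes at hour 1.
E cannot begin until A (finishes hour 1, plus 2-hour gap → hour 3). It runs from hour 3 to 3 + 3 = hour 6.
C waits on A (finishes hour 1, plus 2-hour gap → hour 3), so it starts at hour 3 and finishes at 3 + 5 = hour 8.
After C (finishes hour 8), D can start at hour 8 and finishes at hour 13.
F cannot start until D (finishes hour 13); C (finishes hour 8, plus 2-hour gap → hour 10). The controlling bound is hour 13, so F finishes at 13 + 4 = hour 17.
G has to wait for F (finishes hour 17); A (finishes hour 1); D (finishes hour 13, plus 1-hour gap → hour 14). The latest of these is hour 17, so G runs hour 17 to 17 + 1 = hour 18.
H needs all of G (finishes hour 18); A (finishes hour 1). That puts its earliest start at hour 18; it finishes at 18 + 1 = hour 19.
B waits on A (finishes hour 1), so it starts at hour 1 and finishes at 1 + 6 = hour 7.
All tasks are finished once the last one completes. Finish times: A at 1, B at 7, C at 8, D at 13, E at 6, F at 17, G at 18, H at 19. The latest is hour 19.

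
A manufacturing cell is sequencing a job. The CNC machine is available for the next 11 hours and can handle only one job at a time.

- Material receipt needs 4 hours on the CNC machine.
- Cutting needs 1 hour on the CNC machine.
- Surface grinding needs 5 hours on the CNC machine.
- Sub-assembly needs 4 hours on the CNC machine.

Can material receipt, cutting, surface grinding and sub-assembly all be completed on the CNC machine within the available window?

No

Running back to back, the jobs need 4 + 1 + 5 + 4 = 14 hours on the CNC machine.
Since 14 > 11, they cannot all fit.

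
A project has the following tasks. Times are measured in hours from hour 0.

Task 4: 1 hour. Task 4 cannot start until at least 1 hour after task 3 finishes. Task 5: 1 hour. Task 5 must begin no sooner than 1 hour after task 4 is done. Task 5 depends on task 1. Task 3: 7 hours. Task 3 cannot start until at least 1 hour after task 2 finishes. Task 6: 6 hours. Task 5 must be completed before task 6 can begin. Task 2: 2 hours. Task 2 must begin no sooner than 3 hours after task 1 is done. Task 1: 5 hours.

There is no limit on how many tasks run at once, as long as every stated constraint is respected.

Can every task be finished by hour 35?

Yes

Task 1 has no prerequisites, so it starts at hour 0 and finishes at hour 5.
Task 2 waits on task 1 (finishes hour 5, plus 3-hour gap → hour 8), so it starts at hour 8 and finishes at 8 + 2 = hour 10.
Task 3 cannot begin until task 2 (finishes hour 10, plus 1-hour gap → hour 11). It runs from hour 11 to 11 + 7 = hour 18.
After task 3 (finishes hour 18, plus 1-hour gap → hour 19), task 4 can start at hour 19 and finishes at hour 20.
Task 5 has to wait for task 4 (finishes hour 20, plus 1-hour gap → hour 21); task 1 (finishes hour 5). The latest of these is hour 21, so task 5 runs hour 21 to 21 + 1 = hour 22.
After task 5 (finishes hour 22), task 6 can start at hour 22 and finishes at hour 28.
Every task is finished by hour 28, which is no later than the deadline of 35, so the schedule is feasible.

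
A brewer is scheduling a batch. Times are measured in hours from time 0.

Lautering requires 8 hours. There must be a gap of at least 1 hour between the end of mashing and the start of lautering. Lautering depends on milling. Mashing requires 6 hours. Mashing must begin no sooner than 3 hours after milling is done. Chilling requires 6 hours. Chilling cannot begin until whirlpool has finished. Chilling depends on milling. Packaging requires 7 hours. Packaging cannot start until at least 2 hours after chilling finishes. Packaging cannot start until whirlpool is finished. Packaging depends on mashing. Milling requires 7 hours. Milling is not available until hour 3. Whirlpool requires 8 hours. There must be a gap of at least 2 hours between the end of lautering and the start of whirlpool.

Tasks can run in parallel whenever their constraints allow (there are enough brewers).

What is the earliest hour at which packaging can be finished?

After its own release at hour 3, milling can start at hour 3 and finishes at hour 10.
Mashing cannot begin until milling (finishes hour 10, plus 3-hour gap → hour 13). It runs from hour 13 to 13 + 6 = hour 19.
For lautering: mashing (finishes hour 19, plus 1-hour gap → hour 20); milling (finishes hour 10). Taking the maximum gives a start of hour 20, and it finishes at 20 + 8 = hour 28.
Whirlpool waits on lautering (finishes hour 28, plus 2-hour gap → hour 30), so it starts at hour 30 and finishes at 30 + 8 = hour 38.
Chilling needs all of whirlpool (finishes hour 38); milling (finishes hour 10). That puts its earliest start at hour 38; it finishes at 38 + 6 = hour 44.
Packaging has to wait for chilling (finishes hour 44, plus 2-hour gap → hour 46); whirlpool (finishes hour 38); mashing (finishes hour 19). The latest of these is hour 46, so packaging runs hour 46 to 46 + 7 = hour 53.

53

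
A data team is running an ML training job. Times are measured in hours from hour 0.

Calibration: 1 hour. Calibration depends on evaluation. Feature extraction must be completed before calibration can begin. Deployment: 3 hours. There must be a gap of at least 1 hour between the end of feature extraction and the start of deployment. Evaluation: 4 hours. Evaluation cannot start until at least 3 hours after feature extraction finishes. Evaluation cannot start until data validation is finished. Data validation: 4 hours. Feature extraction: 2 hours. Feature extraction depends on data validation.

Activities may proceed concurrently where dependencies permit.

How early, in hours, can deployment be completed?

Nothing blocks data validation, so it runs from hour 0 to hour 4.
After data validation (finishes hour 4), feature extraction can start at hour 4 and finishes at hour 6.
Deployment cannot begin until feature extraction (finishes hour 6, plus 1-hour gap → hour 7). It runs from hour 7 to 7 + 3 = hour 10.

10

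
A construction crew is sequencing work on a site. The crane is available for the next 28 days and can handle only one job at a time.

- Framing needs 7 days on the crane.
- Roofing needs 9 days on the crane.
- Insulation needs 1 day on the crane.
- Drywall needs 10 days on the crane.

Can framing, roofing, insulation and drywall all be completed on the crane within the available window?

Running back to back, the jobs need 7 + 9 + 1 + 10 = 27 days on the crane.
Since 27 ≤ 28, they fit within the window.

Yes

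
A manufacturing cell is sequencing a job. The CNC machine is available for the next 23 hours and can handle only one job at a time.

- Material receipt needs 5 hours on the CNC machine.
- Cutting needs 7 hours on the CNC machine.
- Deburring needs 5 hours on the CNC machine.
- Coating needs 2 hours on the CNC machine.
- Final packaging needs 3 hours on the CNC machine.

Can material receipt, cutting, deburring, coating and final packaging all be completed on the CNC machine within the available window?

Running back to back, the jobs need 5 + 7 + 5 + 2 + 3 = 22 hours on the CNC machine.
Since 22 ≤ 23, they fit within the window.

Yes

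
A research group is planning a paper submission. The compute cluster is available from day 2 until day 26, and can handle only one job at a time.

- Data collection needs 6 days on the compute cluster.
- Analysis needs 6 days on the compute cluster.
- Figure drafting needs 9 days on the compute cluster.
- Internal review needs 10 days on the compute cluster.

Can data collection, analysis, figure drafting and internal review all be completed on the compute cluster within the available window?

The compute cluster window is 26 − 2 = 24 days.
Running back to back, the jobs need 6 + 6 + 9 + 10 = 31 days on the compute cluster.
Since 31 > 24, they cannot all fit.

No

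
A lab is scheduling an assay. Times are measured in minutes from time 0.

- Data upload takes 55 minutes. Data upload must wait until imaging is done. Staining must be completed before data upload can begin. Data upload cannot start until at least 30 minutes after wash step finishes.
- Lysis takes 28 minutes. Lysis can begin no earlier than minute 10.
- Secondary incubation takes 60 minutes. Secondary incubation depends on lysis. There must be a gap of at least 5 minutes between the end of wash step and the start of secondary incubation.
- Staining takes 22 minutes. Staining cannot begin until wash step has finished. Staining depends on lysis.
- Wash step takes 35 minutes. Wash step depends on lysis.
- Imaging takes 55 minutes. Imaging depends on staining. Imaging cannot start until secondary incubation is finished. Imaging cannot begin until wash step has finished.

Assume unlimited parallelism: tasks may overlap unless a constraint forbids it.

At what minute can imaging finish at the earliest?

193

Lysis waits on its own release at minute 10, so it starts at minute 10 and finishes at 10 + 28 = minute 38.
Wash step waits on lysis (finishes minute 38), so it starts at minute 38 and finishes at 38 + 35 = minute 73.
For secondary incubation: lysis (finishes minute 38); wash step (finishes minute 73, plus 5-minute gap → minute 78). Taking the maximum gives a start of minute 78, and it finishes at 78 + 60 = minute 138.
Staining needs all of wash step (finishes minute 73); lysis (finishes minute 38). That puts its earliest start at minute 73; it finishes at 73 + 22 = minute 95.
Imaging has to wait for staining (finishes minute 95); secondary incubation (finishes minute 138); wash step (finishes minute 73). The latest of these is minute 138, so imaging runs minute 138 to 138 + 55 = minute 193.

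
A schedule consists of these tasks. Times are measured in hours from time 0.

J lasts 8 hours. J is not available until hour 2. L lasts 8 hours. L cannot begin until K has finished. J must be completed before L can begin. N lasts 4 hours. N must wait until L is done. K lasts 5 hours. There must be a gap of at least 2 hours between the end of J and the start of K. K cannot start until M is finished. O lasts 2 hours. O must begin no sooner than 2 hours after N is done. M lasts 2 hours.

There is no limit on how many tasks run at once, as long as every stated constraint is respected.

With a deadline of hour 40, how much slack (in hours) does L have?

Nothing blocks M, so it runs from hour 0 to hour 2.
J cannot begin until its own release at hour 2. It runs from hour 2 to 2 + 8 = hour 10.
K has to wait for J (finishes hour 10, plus 2-hour gap → hour 12); M (finishes hour 2). The latest of these is hour 12, so K runs hour 12 to 12 + 5 = hour 17.
L needs all of K (finishes hour 17); J (finishes hour 10). That puts its earliest start at hour 17; it finishes at 17 + 8 = hour 25.

Working backward from the deadline:
To finish by hour 40, O (duration 2) must start no later than hour 38.
N must finish before O (must start by hour 38, minus 2-hour gap → hour 36). With a 4-hour duration, N must start by 36 − 4 = hour 32.
L feeds into N (must start by hour 32); so L must finish by hour 32 and therefore start by hour 24.
So L can start as early as hour 17 and as late as hour 24, giving 24 − 17 = 7 hours of slack.

7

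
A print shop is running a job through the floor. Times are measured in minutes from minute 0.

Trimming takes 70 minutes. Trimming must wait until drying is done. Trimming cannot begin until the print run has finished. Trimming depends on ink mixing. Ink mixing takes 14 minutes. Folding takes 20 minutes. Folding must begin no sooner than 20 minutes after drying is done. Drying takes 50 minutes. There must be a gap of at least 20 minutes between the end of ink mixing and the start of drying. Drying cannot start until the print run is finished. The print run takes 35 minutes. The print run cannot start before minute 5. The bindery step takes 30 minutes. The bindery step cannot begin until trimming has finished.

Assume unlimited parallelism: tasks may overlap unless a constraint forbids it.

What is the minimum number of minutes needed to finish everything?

190

The print run cannot begin until its own release at minute 5. It runs from minute 5 to 5 + 35 = minute 40.
Ink mixing has no prerequisites, so it starts at minute 0 and finishes at minute 14.
Drying has to wait for ink mixing (finishes minute 14, plus 20-minute gap → minute 34); the print run (finishes minute 40). The latest of these is minute 40, so drying runs minute 40 to 40 + 50 = minute 90.
Folding waits on drying (finishes minute 90, plus 20-minute gap → minute 110), so it starts at minute 110 and finishes at 110 + 20 = minute 130.
Trimming needs all of drying (finishes minute 90); the print run (finishes minute 40); ink mixing (finishes minute 14). That puts its earliest start at minute 90; it finishes at 90 + 70 = minute 160.
The bindery step waits on trimming (finishes minute 160), so it starts at minute 160 and finishes at 160 + 30 = minute 190.
All tasks are finished once the last one completes. Finish times: Ink mixing at 14, The print run at 40, Drying at 90, Trimming at 160, Folding at 130, The bindery step at 190. The latest is minute 190.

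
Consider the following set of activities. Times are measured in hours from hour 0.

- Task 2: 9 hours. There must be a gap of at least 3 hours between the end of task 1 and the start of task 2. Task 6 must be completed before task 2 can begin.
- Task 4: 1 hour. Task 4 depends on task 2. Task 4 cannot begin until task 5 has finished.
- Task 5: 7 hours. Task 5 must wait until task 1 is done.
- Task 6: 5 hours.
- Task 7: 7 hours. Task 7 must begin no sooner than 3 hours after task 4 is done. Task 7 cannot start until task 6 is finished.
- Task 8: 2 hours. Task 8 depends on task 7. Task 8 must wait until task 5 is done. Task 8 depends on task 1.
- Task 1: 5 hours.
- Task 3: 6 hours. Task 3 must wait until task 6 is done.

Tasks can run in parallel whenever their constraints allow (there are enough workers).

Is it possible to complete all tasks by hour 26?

Nothing blocks task 6, so it runs from hour 0 to hour 5.
After task 6 (finishes hour 5), task 3 can start at hour 5 and finishes at hour 11.
Nothing blocks task 1, so it runs from hour 0 to hour 5.
Task 5 cannot begin until task 1 (finishes hour 5). It runs from hour 5 to 5 + 7 = hour 12.
Task 2 cannot start until task 1 (finishes hour 5, plus 3-hour gap → hour 8); task 6 (finishes hour 5). The controlling bound is hour 8, so task 2 finishes at 8 + 9 = hour 17.
For task 4: task 2 (finishes hour 17); task 5 (finishes hour 12). Taking the maximum gives a start of hour 17, and it finishes at 17 + 1 = hour 18.
Task 7 has to wait for task 4 (finishes hour 18, plus 3-hour gap → hour 21); task 6 (finishes hour 5). The latest of these is hour 21, so task 7 runs hour 21 to 21 + 7 = hour 28.
Task 8 needs all of task 7 (finishes hour 28); task 5 (finishes hour 12); task 1 (finishes hour 5). That puts its earliest start at hour 28; it finishes at 28 + 2 = hour 30.
The earliest everything can be done is hour 30, which is after the deadline of 26, so it is not possible.

No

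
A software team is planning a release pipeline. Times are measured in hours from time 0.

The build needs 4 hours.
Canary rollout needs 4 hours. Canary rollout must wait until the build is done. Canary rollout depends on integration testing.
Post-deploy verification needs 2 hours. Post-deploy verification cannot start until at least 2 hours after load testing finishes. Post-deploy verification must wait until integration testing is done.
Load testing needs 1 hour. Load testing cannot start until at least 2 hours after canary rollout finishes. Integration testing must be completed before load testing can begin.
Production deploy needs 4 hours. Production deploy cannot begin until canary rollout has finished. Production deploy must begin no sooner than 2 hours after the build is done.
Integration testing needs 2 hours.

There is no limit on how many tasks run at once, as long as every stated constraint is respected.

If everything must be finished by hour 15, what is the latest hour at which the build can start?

Post-deploy verification must finish by hour 15; it takes 2 hours, so it must start by 15 − 2 = hour 13.
Since post-deploy verification (must start by hour 13, minus 2-hour gap → hour 11) depends on it, load testing must finish by hour 11. Backing off its 1-hour duration gives a latest start of hour 10.
To finish by hour 15, production deploy (duration 4) must start no later than hour 11.
Canary rollout must finish in time for load testing (must start by hour 10, minus 2-hour gap → hour 8); production deploy (must start by hour 11). The tightest is hour 8, so canary rollout must start by 8 − 4 = hour 4.
For the build: canary rollout (must start by hour 4); production deploy (must start by hour 11, minus 2-hour gap → hour 9). The most restrictive is hour 4; with a 4-hour duration, the build must start by hour 0.

0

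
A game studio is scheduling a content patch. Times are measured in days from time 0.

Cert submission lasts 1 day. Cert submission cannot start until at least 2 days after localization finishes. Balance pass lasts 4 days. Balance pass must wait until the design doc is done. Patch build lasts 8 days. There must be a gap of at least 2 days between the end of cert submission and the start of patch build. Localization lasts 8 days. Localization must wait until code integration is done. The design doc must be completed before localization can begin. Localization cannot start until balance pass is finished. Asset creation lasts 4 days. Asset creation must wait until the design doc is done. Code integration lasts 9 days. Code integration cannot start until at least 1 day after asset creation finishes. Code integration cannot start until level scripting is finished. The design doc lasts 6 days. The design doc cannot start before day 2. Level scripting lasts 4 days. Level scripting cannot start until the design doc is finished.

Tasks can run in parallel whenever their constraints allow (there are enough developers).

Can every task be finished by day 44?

The design doc cannot begin until its own release at day 2. It runs from day 2 to 2 + 6 = day 8.
Balance pass waits on the design doc (finishes day 8), so it starts at day 8 and finishes at 8 + 4 = day 12.
After the design doc (finishes day 8), level scripting can start at day 8 and finishes at day 12.
After the design doc (finishes day 8), asset creation can start at day 8 and finishes at day 12.
For code integration: asset creation (finishes day 12, plus 1-day gap → day 13); level scripting (finishes day 12). Taking the maximum gives a start of day 13, and it finishes at 13 + 9 = day 22.
For localization: code integration (finishes day 22); the design doc (finishes day 8); balance pass (finishes day 12). Taking the maximum gives a start of day 22, and it finishes at 22 + 8 = day 30.
After localization (finishes day 30, plus 2-day gap → day 32), cert submission can start at day 32 and finishes at day 33.
After cert submission (finishes day 33, plus 2-day gap → day 35), patch build can start at day 35 and finishes at day 43.
Every task is finished by day 43, which is no later than the deadline of 44, so the schedule is feasible.

Yes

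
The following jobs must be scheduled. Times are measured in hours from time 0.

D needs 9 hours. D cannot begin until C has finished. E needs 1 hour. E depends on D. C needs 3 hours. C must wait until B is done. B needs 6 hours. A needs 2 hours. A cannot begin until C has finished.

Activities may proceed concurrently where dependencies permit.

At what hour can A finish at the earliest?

B has no prerequisites, so it starts at hour 0 and finishes at hour 6.
C cannot begin until B (finishes hour 6). It runs from hour 6 to 6 + 3 = hour 9.
After C (finishes hour 9), A can start at hour 9 and finishes at hour 11.

11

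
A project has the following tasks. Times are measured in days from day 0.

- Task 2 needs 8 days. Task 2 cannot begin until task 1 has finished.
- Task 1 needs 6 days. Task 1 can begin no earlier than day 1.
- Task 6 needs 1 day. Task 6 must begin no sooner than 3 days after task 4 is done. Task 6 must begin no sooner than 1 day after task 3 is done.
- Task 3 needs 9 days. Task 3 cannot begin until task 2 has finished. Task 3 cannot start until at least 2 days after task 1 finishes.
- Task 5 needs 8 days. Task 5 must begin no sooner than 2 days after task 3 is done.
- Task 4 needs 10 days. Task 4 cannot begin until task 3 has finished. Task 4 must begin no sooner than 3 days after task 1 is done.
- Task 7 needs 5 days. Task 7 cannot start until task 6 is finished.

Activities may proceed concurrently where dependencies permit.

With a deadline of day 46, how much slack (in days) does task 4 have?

3

Task 1 cannot begin until its own release at day 1. It runs from day 1 to 1 + 6 = day 7.
Task 2 cannot begin until task 1 (finishes day 7). It runs from day 7 to 7 + 8 = day 15.
Task 3 needs all of task 2 (finishes day 15); task 1 (finishes day 7, plus 2-day gap → day 9). That puts its earliest start at day 15; it finishes at 15 + 9 = day 24.
Task 4 has to wait for task 3 (finishes day 24); task 1 (finishes day 7, plus 3-day gap → day 10). The latest of these is day 24, so task 4 runs day 24 to 24 + 10 = day 34.

Working backward from the deadline:
To finish by day 46, task 7 (duration 5) must start no later than day 41.
Task 6 has to be done before task 7 (must start by day 41). That means finishing by day 41, i.e. starting by 41 − 1 = day 40.
Task 4 feeds into task 6 (must start by day 40, minus 3-day gap → day 37); so task 4 must finish by day 37 and therefore start by day 27.
So task 4 can start as early as day 24 and as late as day 27, giving 27 − 24 = 3 days of slack.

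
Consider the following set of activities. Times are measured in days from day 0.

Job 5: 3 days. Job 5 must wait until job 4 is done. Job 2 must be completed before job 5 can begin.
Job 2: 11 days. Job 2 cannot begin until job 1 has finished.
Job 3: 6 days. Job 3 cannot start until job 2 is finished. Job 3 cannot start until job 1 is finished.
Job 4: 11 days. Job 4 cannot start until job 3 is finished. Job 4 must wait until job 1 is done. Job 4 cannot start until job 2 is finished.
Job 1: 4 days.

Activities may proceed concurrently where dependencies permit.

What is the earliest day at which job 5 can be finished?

35

Nothing blocks job 1, so it runs from day 0 to day 4.
Job 2 cannot begin until job 1 (finishes day 4). It runs from day 4 to 4 + 11 = day 15.
Job 3 needs all of job 2 (finishes day 15); job 1 (finishes day 4). That puts its earliest start at day 15; it finishes at 15 + 6 = day 21.
Job 4 has to wait for job 3 (finishes day 21); job 1 (finishes day 4); job 2 (finishes day 15). The latest of these is day 21, so job 4 runs day 21 to 21 + 11 = day 32.
For job 5: job 4 (finishes day 32); job 2 (finishes day 15). Taking the maximum gives a start of day 32, and it finishes at 32 + 3 = day 35.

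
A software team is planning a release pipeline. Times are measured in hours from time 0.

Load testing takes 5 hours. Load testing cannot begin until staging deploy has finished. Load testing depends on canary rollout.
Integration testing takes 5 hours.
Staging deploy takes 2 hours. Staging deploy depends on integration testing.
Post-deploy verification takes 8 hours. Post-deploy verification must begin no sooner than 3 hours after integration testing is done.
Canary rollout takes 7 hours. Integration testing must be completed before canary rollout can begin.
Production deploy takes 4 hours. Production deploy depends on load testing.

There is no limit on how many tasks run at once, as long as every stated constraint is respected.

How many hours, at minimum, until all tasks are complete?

21

Nothing blocks integration testing, so it runs from hour 0 to hour 5.
Post-deploy verification waits on integration testing (finishes hour 5, plus 3-hour gap → hour 8), so it starts at hour 8 and finishes at 8 + 8 = hour 16.
After integration testing (finishes hour 5), canary rollout can start at hour 5 and finishes at hour 12.
Staging deploy cannot begin until integration testing (finishes hour 5). It runs from hour 5 to 5 + 2 = hour 7.
Load testing cannot start until staging deploy (finishes hour 7); canary rollout (finishes hour 12). The controlling bound is hour 12, so load testing finishes at 12 + 5 = hour 17.
Production deploy cannot begin until load testing (finishes hour 17). It runs from hour 17 to 17 + 4 = hour 21.
All tasks are finished once the last one completes. Finish times: Integration testing at 5, Staging deploy at 7, Canary rollout at 12, Load testing at 17, Production deploy at 21, Post-deploy verification at 16. The latest is hour 21.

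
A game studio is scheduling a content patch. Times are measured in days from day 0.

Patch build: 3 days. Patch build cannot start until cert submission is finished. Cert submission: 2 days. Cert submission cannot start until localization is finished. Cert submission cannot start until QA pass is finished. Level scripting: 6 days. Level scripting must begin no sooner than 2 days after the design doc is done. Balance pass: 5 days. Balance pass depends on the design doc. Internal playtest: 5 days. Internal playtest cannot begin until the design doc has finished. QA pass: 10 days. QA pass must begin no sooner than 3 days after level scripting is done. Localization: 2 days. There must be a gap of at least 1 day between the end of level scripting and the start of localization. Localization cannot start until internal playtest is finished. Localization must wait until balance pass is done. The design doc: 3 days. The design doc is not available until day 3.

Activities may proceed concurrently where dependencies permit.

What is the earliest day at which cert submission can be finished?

29

The design doc waits on its own release at day 3, so it starts at day 3 and finishes at 3 + 3 = day 6.
After the design doc (finishes day 6), balance pass can start at day 6 and finishes at day 11.
After the design doc (finishes day 6), internal playtest can start at day 6 and finishes at day 11.
Level scripting waits on the design doc (finishes day 6, plus 2-day gap → day 8), so it starts at day 8 and finishes at 8 + 6 = day 14.
After level scripting (finishes day 14, plus 3-day gap → day 17), QA pass can start at day 17 and finishes at day 27.
Localization cannot start until level scripting (finishes day 14, plus 1-day gap → day 15); internal playtest (finishes day 11); balance pass (finishes day 11). The controlling bound is day 15, so localization finishes at 15 + 2 = day 17.
Cert submission cannot start until localization (finishes day 17); QA pass (finishes day 27). The controlling bound is day 27, so cert submission finishes at 27 + 2 = day 29.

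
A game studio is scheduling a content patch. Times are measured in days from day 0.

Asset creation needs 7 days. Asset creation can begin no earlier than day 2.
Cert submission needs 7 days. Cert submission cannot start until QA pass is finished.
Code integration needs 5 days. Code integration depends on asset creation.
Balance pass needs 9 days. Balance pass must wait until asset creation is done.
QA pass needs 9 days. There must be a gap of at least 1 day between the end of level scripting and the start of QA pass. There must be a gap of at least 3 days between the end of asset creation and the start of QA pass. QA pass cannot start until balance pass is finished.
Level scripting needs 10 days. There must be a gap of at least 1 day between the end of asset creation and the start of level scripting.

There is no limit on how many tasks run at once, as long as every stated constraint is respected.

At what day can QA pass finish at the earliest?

After its own release at day 2, asset creation can start at day 2 and finishes at day 9.
Balance pass waits on asset creation (finishes day 9), so it starts at day 9 and finishes at 9 + 9 = day 18.
Level scripting waits on asset creation (finishes day 9, plus 1-day gap → day 10), so it starts at day 10 and finishes at 10 + 10 = day 20.
QA pass needs all of level scripting (finishes day 20, plus 1-day gap → day 21); asset creation (finishes day 9, plus 3-day gap → day 12); balance pass (finishes day 18). That puts its earliest start at day 21; it finishes at 21 + 9 = day 30.

30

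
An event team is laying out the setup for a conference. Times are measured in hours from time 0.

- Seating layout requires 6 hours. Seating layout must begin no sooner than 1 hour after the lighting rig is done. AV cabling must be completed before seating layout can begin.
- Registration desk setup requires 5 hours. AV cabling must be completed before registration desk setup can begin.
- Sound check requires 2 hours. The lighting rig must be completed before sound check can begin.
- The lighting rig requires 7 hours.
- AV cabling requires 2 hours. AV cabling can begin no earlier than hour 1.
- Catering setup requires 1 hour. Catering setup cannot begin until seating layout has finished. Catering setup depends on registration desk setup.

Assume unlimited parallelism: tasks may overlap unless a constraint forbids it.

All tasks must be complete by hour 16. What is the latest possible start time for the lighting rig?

1

To finish by hour 16, catering setup (duration 1) must start no later than hour 15.
Seating layout has to be done before catering setup (must start by hour 15). That means finishing by hour 15, i.e. starting by 15 − 6 = hour 9.
Nothing follows sound check; the deadline of hour 16 is its only limit. It must start by 16 − 2 = hour 14.
For the lighting rig: seating layout (must start by hour 9, minus 1-hour gap → hour 8); sound check (must start by hour 14). The most restrictive is hour 8; with a 7-hour duration, the lighting rig must start by hour 1.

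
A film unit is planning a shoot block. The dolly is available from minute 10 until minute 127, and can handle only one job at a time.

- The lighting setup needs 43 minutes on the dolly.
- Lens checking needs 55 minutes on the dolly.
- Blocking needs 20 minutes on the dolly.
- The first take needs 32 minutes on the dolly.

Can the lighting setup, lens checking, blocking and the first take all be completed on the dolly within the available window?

The dolly window is 127 − 10 = 117 minutes.
Running back to back, the jobs need 43 + 55 + 20 + 32 = 150 minutes on the dolly.
Since 150 > 117, they cannot all fit.

No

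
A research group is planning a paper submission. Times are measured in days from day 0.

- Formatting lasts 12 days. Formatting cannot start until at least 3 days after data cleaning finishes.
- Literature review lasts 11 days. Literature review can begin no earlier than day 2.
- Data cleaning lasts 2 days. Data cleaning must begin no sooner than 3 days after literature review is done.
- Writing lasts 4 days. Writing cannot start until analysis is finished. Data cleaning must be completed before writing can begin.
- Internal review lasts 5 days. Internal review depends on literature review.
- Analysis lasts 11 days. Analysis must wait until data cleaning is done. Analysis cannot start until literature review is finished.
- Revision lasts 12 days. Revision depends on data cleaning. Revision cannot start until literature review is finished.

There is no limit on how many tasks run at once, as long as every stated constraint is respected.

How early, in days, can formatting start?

Literature review cannot begin until its own release at day 2. It runs from day 2 to 2 + 11 = day 13.
Data cleaning cannot begin until literature review (finishes day 13, plus 3-day gap → day 16). It runs from day 16 to 16 + 2 = day 18.
Formatting waits on data cleaning (finishes day 18, plus 3-day gap → day 21), so the earliest it can start is day 21.

21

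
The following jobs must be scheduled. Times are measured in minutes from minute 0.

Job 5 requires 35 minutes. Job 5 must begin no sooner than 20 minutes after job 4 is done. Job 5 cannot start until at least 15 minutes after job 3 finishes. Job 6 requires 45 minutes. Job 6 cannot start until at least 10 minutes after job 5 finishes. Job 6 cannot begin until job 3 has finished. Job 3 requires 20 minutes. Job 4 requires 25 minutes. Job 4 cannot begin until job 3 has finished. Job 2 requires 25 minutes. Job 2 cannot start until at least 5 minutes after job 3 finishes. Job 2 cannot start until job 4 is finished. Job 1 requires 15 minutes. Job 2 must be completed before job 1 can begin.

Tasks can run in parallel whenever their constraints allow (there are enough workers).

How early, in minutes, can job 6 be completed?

155

Job 3 has no prerequisites, so it starts at minute 0 and finishes at minute 20.
Job 4 waits on job 3 (finishes minute 20), so it starts at minute 20 and finishes at 20 + 25 = minute 45.
Job 5 needs all of job 4 (finishes minute 45, plus 20-minute gap → minute 65); job 3 (finishes minute 20, plus 15-minute gap → minute 35). That puts its earliest start at minute 65; it finishes at 65 + 35 = minute 100.
Job 6 has to wait for job 5 (finishes minute 100, plus 10-minute gap → minute 110); job 3 (finishes minute 20). The latest of these is minute 110, so job 6 runs minute 110 to 110 + 45 = minute 155.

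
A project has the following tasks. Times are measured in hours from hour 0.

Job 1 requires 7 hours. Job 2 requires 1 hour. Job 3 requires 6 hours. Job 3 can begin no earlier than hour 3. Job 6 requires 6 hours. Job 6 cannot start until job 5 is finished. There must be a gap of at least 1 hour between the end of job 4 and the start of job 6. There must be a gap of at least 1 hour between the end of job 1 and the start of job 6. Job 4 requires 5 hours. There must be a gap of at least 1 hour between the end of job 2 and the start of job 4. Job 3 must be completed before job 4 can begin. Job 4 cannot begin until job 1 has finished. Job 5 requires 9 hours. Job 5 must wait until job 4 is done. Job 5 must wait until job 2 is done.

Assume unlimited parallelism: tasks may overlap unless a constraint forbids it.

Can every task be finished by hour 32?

Yes

Job 3 waits on its own release at hour 3, so it starts at hour 3 and finishes at 3 + 6 = hour 9.
Job 2 can start immediately at hour 0; it finishes at hour 1.
Job 1 has no prerequisites, so it starts at hour 0 and finishes at hour 7.
For job 4: job 2 (finishes hour 1, plus 1-hour gap → hour 2); job 3 (finishes hour 9); job 1 (finishes hour 7). Taking the maximum gives a start of hour 9, and it finishes at 9 + 5 = hour 14.
Job 5 has to wait for job 4 (finishes hour 14); job 2 (finishes hour 1). The latest of these is hour 14, so job 5 runs hour 14 to 14 + 9 = hour 23.
Job 6 has to wait for job 5 (finishes hour 23); job 4 (finishes hour 14, plus 1-hour gap → hour 15); job 1 (finishes hour 7, plus 1-hour gap → hour 8). The latest of these is hour 23, so job 6 runs hour 23 to 23 + 6 = hour 29.
Every task is finished by hour 29, which is no later than the deadline of 32, so the schedule is feasible.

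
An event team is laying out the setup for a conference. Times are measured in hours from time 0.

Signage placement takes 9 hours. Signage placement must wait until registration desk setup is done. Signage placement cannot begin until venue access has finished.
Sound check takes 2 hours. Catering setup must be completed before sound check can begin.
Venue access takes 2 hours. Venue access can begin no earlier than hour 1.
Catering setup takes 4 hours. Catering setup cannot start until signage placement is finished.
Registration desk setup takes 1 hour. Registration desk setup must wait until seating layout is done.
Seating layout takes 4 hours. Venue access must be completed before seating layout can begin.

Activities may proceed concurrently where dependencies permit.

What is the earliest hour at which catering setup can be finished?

21

After its own release at hour 1, venue access can start at hour 1 and finishes at hour 3.
Seating layout cannot begin until venue access (finishes hour 3). It runs from hour 3 to 3 + 4 = hour 7.
Registration desk setup cannot begin until seating layout (finishes hour 7). It runs from hour 7 to 7 + 1 = hour 8.
For signage placement: registration desk setup (finishes hour 8); venue access (finishes hour 3). Taking the maximum gives a start of hour 8, and it finishes at 8 + 9 = hour 17.
Catering setup waits on signage placement (finishes hour 17), so it starts at hour 17 and finishes at 17 + 4 = hour 21.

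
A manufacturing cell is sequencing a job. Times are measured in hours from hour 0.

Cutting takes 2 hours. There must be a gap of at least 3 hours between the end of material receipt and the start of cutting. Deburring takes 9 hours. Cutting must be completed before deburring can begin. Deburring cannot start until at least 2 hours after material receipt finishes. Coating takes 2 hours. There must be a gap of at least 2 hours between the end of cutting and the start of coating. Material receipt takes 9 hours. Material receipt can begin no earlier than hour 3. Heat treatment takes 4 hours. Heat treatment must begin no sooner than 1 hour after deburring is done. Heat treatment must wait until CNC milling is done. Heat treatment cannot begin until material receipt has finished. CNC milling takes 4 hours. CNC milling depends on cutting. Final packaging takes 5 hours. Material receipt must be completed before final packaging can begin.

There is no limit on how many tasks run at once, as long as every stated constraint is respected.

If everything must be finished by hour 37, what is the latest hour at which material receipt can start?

9

Nothing follows heat treatment; the deadline of hour 37 is its only limit. It must start by 37 − 4 = hour 33.
Deburring must finish before heat treatment (must start by hour 33, minus 1-hour gap → hour 32). With a 9-hour duration, deburring must start by 32 − 9 = hour 23.
CNC milling feeds into heat treatment (must start by hour 33); so CNC milling must finish by hour 33 and therefore start by hour 29.
Coating has no dependents, so it just needs to finish by hour 37. Starting by 37 − 2 = hour 35 achieves that.
Cutting must finish in time for deburring (must start by hour 23); CNC milling (must start by hour 29); coating (must start by hour 35, minus 2-hour gap → hour 33). The tightest is hour 23, so cutting must start by 23 − 2 = hour 21.
Final packaging must finish by hour 37; it takes 5 hours, so it must start by 37 − 5 = hour 32.
Material receipt feeds cutting (must start by hour 21, minus 3-hour gap → hour 18); deburring (must start by hour 23, minus 2-hour gap → hour 21); heat treatment (must start by hour 33); final packaging (must start by hour 32). Taking the minimum, material receipt must finish by hour 18 and start by 18 − 9 = hour 9.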